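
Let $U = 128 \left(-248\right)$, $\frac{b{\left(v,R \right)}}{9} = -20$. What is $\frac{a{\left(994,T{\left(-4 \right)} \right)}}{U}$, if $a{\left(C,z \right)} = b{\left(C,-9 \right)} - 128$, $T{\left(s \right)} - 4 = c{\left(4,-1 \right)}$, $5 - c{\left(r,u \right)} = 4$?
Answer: $\frac{77}{7936} \approx 0.0097026$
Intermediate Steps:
$c{\left(r,u \right)} = 1$ ($c{\left(r,u \right)} = 5 - 4 = 1$)
$b{\left(v,R \right)} = -180$ ($b{\left(v,R \right)} = 9 \left(-20\right) = -180$)
$T{\left(s \right)} = 5$ ($T{\left(s \right)} = 4 + 1 = 5$)
$U = -31744$
$a{\left(C,z \right)} = -308$ ($a{\left(C,z \right)} = -180 - 128 = -308$)
$\frac{a{\left(994,T{\left(-4 \right)} \right)}}{U} = - \frac{308}{-31744} = \left(-308\right) \left(- \frac{1}{31744}\right) = \frac{77}{7936}$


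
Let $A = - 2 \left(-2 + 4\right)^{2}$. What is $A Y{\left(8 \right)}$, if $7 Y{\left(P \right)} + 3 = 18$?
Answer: $- \frac{120}{7} \approx -17.143$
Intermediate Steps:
$A = -8$ ($A = - 2 \cdot 2^{2} = \left(-2\right) 4 = -8$)
$Y{\left(P \right)} = \frac{15}{7}$ ($Y{\left(P \right)} = - \frac{3}{7} + \frac{1}{7} \cdot 18 = - \frac{3}{7} + \frac{18}{7} = \frac{15}{7}$)
$A Y{\left(8 \right)} = \left(-8\right) \frac{15}{7} = - \frac{120}{7}$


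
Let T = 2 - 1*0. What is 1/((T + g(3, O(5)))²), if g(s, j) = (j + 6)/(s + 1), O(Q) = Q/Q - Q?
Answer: 4/25 ≈ 0.16000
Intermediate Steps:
O(Q) = 1 - Q
T = 2 (T = 2 + 0 = 2)
g(s, j) = (6 + j)/(1 + s)
1/((T + g(3, O(5)))²) = 1/((2 + (6 + (1 - 1*5))/(1 + 3))²) = 1/((2 + (6 + (1 - 5))/4)²) = 1/((2 + (6 - 4)/4)²) = 1/((2 + (¼)*2)²) = 1/((2 + ½)²) = 1/((5/2)²) = 1/(25/4) = 4/25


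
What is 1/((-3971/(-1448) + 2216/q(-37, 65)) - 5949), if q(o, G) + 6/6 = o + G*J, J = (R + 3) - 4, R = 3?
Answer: -33304/197231971 ≈ -0.00016886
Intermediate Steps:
J = 2 (J = (3 + 3) - 4 = 6 - 4 = 2)
q(o, G) = -1 + o + 2*G (q(o, G) = -1 + (o + G*2) = -1 + (o + 2*G) = -1 + o + 2*G)
1/((-3971/(-1448) + 2216/q(-37, 65)) - 5949) = 1/((-3971/(-1448) + 2216/(-1 - 37 + 2*65)) - 5949) = 1/((-3971*(-1/1448) + 2216/(-1 - 37 + 130)) - 5949) = 1/((3971/1448 + 2216/92) - 5949) = 1/((3971/1448 + 2216*(1/92)) - 5949) = 1/((3971/1448 + 554/23) - 5949) = 1/(893525/33304 - 5949) = 1/(-197231971/33304) = -33304/197231971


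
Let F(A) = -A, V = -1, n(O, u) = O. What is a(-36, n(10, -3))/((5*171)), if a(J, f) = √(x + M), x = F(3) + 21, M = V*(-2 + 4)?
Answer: 4/855 ≈ 0.0046784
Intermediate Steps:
M = -2 (M = -(-2 + 4) = -1*2 = -2)
x = 18 (x = -1*3 + 21 = -3 + 21 = 18)
a(J, f) = 4 (a(J, f) = √(18 - 2) = √16 = 4)
a(-36, n(10, -3))/((5*171)) = 4/((5*171)) = 4/855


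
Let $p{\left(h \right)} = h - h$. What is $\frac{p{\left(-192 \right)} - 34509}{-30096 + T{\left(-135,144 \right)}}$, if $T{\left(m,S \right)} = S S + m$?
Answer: $\frac{11503}{3165} \approx 3.6344$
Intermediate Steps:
$p{\left(h \right)} = 0$
$T{\left(m,S \right)} = m + S^{2}$ ($T{\left(m,S \right)} = S^{2} + m = m + S^{2}$)
$\frac{p{\left(-192 \right)} - 34509}{-30096 + T{\left(-135,144 \right)}} = \frac{0 - 34509}{-30096 - \left(135 - 144^{2}\right)} = - \frac{34509}{-30096 + \left(-135 + 20736\right)} = - \frac{34509}{-30096 + 20601} = - \frac{34509}{-9495} = \left(-34509\right) \left(- \frac{1}{9495}\right) = \frac{11503}{3165}$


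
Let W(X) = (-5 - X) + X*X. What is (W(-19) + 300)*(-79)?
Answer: -53325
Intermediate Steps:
W(X) = -5 + X² - X (W(X) = (-5 - X) + X² = -5 + X² - X)
(W(-19) + 300)*(-79) = ((-5 + (-19)² - 1*(-19)) + 300)*(-79) = ((-5 + 361 + 19) + 300)*(-79) = (375 + 300)*(-79) = 675*(-79) = -53325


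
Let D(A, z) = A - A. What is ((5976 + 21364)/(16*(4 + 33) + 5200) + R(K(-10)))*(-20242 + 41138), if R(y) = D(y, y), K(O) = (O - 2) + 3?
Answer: 17853020/181 ≈ 98636.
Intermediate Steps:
K(O) = 1 + O (K(O) = (-2 + O) + 3 = 1 + O)
D(A, z) = 0
R(y) = 0
((5976 + 21364)/(16*(4 + 33) + 5200) + R(K(-10)))*(-20242 + 41138) = ((5976 + 21364)/(16*(4 + 33) + 5200) + 0)*(-20242 + 41138) = (27340/(16*37 + 5200) + 0)*20896 = (27340/(592 + 5200) + 0)*20896 = (27340/5792 + 0)*20896 = (27340*(1/5792) + 0)*20896 = (6835/1448 + 0)*20896 = (6835/1448)*20896 = 17853020/181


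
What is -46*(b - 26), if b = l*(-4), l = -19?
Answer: -2300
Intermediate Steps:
b = 76 (b = -19*(-4) = 76)
-46*(b - 26) = -46*(76 - 26) = -46*50 = -2300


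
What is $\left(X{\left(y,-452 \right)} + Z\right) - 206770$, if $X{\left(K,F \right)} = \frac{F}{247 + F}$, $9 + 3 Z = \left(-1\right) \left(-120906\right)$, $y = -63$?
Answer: $- \frac{34126103}{205} \approx -1.6647 \cdot 10^{5}$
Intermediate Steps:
$Z = 40299$ ($Z = -3 + \frac{\left(-1\right) \left(-120906\right)}{3} = -3 + \frac{1}{3} \cdot 120906 = -3 + 40302 = 40299$)
$\left(X{\left(y,-452 \right)} + Z\right) - 206770 = \left(- \frac{452}{247 - 452} + 40299\right) - 206770 = \left(- \frac{452}{-205} + 40299\right) - 206770 = \left(\left(-452\right) \left(- \frac{1}{205}\right) + 40299\right) - 206770 = \left(\frac{452}{205} + 40299\right) - 206770 = \frac{8261747}{205} - 206770 = - \frac{34126103}{205}$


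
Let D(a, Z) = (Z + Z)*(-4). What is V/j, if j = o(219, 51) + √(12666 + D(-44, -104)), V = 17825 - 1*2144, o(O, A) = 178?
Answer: 465203/3031 - 5227*√13498/6062 ≈ 53.304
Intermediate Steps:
D(a, Z) = -8*Z (D(a, Z) = (2*Z)*(-4) = -8*Z)
V = 15681 (V = 17825 - 2144 = 15681)
j = 178 + √13498 (j = 178 + √(12666 - 8*(-104)) = 178 + √(12666 + 832) = 178 + √13498 ≈ 294.18)
V/j = 15681/(178 + √13498)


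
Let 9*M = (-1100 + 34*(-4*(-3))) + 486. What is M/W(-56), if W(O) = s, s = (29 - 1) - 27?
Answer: -206/9 ≈ -22.889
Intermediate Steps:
s = 1 (s = 28 - 27 = 1)
W(O) = 1
M = -206/9 (M = ((-1100 + 34*(-4*(-3))) + 486)/9 = ((-1100 + 34*12) + 486)/9 = ((-1100 + 408) + 486)/9 = (-692 + 486)/9 = (⅑)*(-206) = -206/9 ≈ -22.889)
M/W(-56) = -206/9/1 = -206/9*1 = -206/9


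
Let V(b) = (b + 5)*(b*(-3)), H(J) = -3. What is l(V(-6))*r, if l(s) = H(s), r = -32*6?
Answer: 576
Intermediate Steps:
V(b) = -3*b*(5 + b) (V(b) = (5 + b)*(-3*b) = -3*b*(5 + b))
r = -192
l(s) = -3
l(V(-6))*r = -3*(-192) = 576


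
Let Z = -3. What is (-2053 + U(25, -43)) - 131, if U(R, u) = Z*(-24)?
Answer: -2112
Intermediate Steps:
U(R, u) = 72 (U(R, u) = -3*(-24) = 72)
(-2053 + U(25, -43)) - 131 = (-2053 + 72) - 131 = -1981 - 131 = -2112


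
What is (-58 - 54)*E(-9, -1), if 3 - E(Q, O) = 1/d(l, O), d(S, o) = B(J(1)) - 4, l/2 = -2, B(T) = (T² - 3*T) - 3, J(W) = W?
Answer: -3136/9 ≈ -348.44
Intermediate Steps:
B(T) = -3 + T² - 3*T
l = -4 (l = 2*(-2) = -4)
d(S, o) = -9 (d(S, o) = (-3 + 1² - 3*1) - 4 = (-3 + 1 - 3) - 4 = -5 - 4 = -9)
E(Q, O) = 28/9 (E(Q, O) = 3 - 1/(-9) = 3 - 1*(-⅑) = 3 + ⅑ = 28/9)
(-58 - 54)*E(-9, -1) = (-58 - 54)*(28/9) = -112*28/9 = -3136/9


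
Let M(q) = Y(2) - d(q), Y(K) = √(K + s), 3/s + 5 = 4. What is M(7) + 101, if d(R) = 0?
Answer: 101 + I ≈ 101.0 + 1.0*I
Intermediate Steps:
s = -3 (s = 3/(-5 + 4) = 3/(-1) = 3*(-1) = -3)
Y(K) = √(-3 + K) (Y(K) = √(K - 3) = √(-3 + K))
M(q) = I (M(q) = √(-3 + 2) - 1*0 = √(-1) + 0 = I + 0 = I)
M(7) + 101 = I + 101 = 101 + I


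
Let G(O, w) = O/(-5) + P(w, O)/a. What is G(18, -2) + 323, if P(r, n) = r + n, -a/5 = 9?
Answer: 14357/45 ≈ 319.04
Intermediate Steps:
a = -45 (a = -5*9 = -45)
P(r, n) = n + r
G(O, w) = -2*O/9 - w/45 (G(O, w) = O/(-5) + (O + w)/(-45) = O*(-⅕) + (O + w)*(-1/45) = -O/5 + (-O/45 - w/45) = -2*O/9 - w/45)
G(18, -2) + 323 = (-2/9*18 - 1/45*(-2)) + 323 = (-4 + 2/45) + 323 = -178/45 + 323 = 14357/45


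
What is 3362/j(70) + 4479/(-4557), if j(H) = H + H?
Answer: 349847/15190 ≈ 23.031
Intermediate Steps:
j(H) = 2*H
3362/j(70) + 4479/(-4557) = 3362/((2*70)) + 4479/(-4557) = 3362/140 + 4479*(-1/4557) = 3362*(1/140) - 1493/1519 = 1681/70 - 1493/1519 = 349847/15190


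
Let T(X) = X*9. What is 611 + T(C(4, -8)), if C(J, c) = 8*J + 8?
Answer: 971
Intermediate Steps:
C(J, c) = 8 + 8*J
T(X) = 9*X
611 + T(C(4, -8)) = 611 + 9*(8 + 8*4) = 611 + 9*(8 + 32) = 611 + 9*40 = 611 + 360 = 971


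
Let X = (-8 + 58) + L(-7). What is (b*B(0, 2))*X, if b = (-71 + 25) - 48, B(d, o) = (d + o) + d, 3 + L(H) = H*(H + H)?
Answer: -27260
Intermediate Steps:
L(H) = -3 + 2*H**2 (L(H) = -3 + H*(H + H) = -3 + H*(2*H) = -3 + 2*H**2)
X = 145 (X = (-8 + 58) + (-3 + 2*(-7)**2) = 50 + (-3 + 2*49) = 50 + (-3 + 98) = 50 + 95 = 145)
B(d, o) = o + 2*d
b = -94 (b = -46 - 48 = -94)
(b*B(0, 2))*X = -94*(2 + 2*0)*145 = -94*(2 + 0)*145 = -94*2*145 = -188*145 = -27260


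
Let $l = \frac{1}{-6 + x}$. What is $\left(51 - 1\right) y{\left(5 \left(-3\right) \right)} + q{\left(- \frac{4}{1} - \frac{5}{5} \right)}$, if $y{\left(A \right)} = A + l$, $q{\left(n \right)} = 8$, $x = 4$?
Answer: $-767$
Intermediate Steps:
$l = - \frac{1}{2}$ ($l = \frac{1}{-6 + 4} = \frac{1}{-2} = - \frac{1}{2} \approx -0.5$)
$y{\left(A \right)} = - \frac{1}{2} + A$ ($y{\left(A \right)} = A - \frac{1}{2} = - \frac{1}{2} + A$)
$\left(51 - 1\right) y{\left(5 \left(-3\right) \right)} + q{\left(- \frac{4}{1} - \frac{5}{5} \right)} = \left(51 - 1\right) \left(- \frac{1}{2} + 5 \left(-3\right)\right) + 8 = 50 \left(- \frac{1}{2} - 15\right) + 8 = 50 \left(- \frac{31}{2}\right) + 8 = -775 + 8 = -767$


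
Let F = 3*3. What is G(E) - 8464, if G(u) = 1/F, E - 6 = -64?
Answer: -76175/9 ≈ -8463.9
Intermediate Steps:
F = 9
E = -58 (E = 6 - 64 = -58)
G(u) = ⅑ (G(u) = 1/9 = ⅑)
G(E) - 8464 = ⅑ - 8464 = -76175/9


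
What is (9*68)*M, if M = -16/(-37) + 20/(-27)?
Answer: -20944/111 ≈ -188.68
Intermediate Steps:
M = -308/999 (M = -16*(-1/37) + 20*(-1/27) = 16/37 - 20/27 = -308/999 ≈ -0.30831)
(9*68)*M = (9*68)*(-308/999) = 612*(-308/999) = -20944/111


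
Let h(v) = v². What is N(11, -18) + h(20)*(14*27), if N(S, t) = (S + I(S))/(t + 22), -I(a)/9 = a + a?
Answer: 604613/4 ≈ 1.5115e+5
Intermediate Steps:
I(a) = -18*a (I(a) = -9*(a + a) = -18*a)
N(S, t) = -17*S/(22 + t) (N(S, t) = (S - 18*S)/(t + 22) = (-17*S)/(22 + t) = -17*S/(22 + t))
N(11, -18) + h(20)*(14*27) = -17*11/(22 - 18) + 20²*(14*27) = -17*11/4 + 400*378 = -17*11*¼ + 151200 = -187/4 + 151200 = 604613/4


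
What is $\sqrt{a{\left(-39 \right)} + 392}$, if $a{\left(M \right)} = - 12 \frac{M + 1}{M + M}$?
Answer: $\frac{2 \sqrt{16315}}{13} \approx 19.651$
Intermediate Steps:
$a{\left(M \right)} = - \frac{6 \left(1 + M\right)}{M}$ ($a{\left(M \right)} = - 12 \frac{1 + M}{2 M} = - \frac{6 \left(1 + M\right)}{M}$)
$\sqrt{a{\left(-39 \right)} + 392} = \sqrt{\left(-6 - \frac{6}{-39}\right) + 392} = \sqrt{\left(-6 - - \frac{2}{13}\right) + 392} = \sqrt{\left(-6 + \frac{2}{13}\right) + 392} = \sqrt{- \frac{76}{13} + 392} = \sqrt{\frac{5020}{13}} = \frac{2 \sqrt{16315}}{13}$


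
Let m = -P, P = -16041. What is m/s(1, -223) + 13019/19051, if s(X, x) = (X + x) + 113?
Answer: -304178020/2076559 ≈ -146.48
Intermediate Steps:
s(X, x) = 113 + X + x
m = 16041 (m = -1*(-16041) = 16041)
m/s(1, -223) + 13019/19051 = 16041/(113 + 1 - 223) + 13019/19051 = 16041/(-109) + 13019*(1/19051) = 16041*(-1/109) + 13019/19051 = -16041/109 + 13019/19051 = -304178020/2076559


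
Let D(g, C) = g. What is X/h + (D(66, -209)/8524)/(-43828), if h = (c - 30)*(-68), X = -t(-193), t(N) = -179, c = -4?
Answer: 1044881789/13495934126 ≈ 0.077422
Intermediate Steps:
X = 179 (X = -1*(-179) = 179)
h = 2312 (h = (-4 - 30)*(-68) = -34*(-68) = 2312)
X/h + (D(66, -209)/8524)/(-43828) = 179/2312 + (66/8524)/(-43828) = 179*(1/2312) + (66*(1/8524))*(-1/43828) = 179/2312 + (33/4262)*(-1/43828) = 179/2312 - 33/186794936 = 1044881789/13495934126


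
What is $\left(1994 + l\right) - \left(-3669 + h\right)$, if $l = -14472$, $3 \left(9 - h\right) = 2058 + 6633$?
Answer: $-5921$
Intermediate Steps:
$h = -2888$ ($h = 9 - \frac{2058 + 6633}{3} = 9 - 2897 = -2888$)
$\left(1994 + l\right) - \left(-3669 + h\right) = \left(1994 - 14472\right) + \left(3669 - -2888\right) = -12478 + \left(3669 + 2888\right) = -12478 + 6557 = -5921$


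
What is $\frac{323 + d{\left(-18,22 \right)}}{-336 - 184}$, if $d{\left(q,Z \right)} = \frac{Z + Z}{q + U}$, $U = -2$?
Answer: $- \frac{401}{650} \approx -0.61692$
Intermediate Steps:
$d{\left(q,Z \right)} = \frac{2 Z}{-2 + q}$ ($d{\left(q,Z \right)} = \frac{Z + Z}{q - 2} = \frac{2 Z}{-2 + q}$)
$\frac{323 + d{\left(-18,22 \right)}}{-336 - 184} = \frac{323 + 2 \cdot 22 \frac{1}{-2 - 18}}{-336 - 184} = \frac{323 + 2 \cdot 22 \frac{1}{-20}}{-520} = \left(323 + 2 \cdot 22 \left(- \frac{1}{20}\right)\right) \left(- \frac{1}{520}\right) = \left(323 - \frac{11}{5}\right) \left(- \frac{1}{520}\right) = \frac{1604}{5} \left(- \frac{1}{520}\right) = - \frac{401}{650}$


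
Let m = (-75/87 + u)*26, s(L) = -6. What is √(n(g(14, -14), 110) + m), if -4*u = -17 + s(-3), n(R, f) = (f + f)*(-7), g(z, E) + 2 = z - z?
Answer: I*√4753042/58 ≈ 37.589*I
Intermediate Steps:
g(z, E) = -2 (g(z, E) = -2 + (z - z) = -2 + 0 = -2)
n(R, f) = -14*f (n(R, f) = (2*f)*(-7) = -14*f)
u = 23/4 (u = -(-17 - 6)/4 = -¼*(-23) = 23/4 ≈ 5.7500)
m = 7371/58 (m = (-75/87 + 23/4)*26 = (-75*1/87 + 23/4)*26 = (-25/29 + 23/4)*26 = (567/116)*26 = 7371/58 ≈ 127.09)
√(n(g(14, -14), 110) + m) = √(-14*110 + 7371/58) = √(-1540 + 7371/58) = √(-81949/58) = I*√4753042/58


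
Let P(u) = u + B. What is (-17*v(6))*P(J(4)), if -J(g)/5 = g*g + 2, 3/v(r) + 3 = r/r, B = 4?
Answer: -2193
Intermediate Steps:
v(r) = -3/2 (v(r) = 3/(-3 + r/r) = 3/(-3 + 1) = 3/(-2) = 3*(-½) = -3/2)
J(g) = -10 - 5*g² (J(g) = -5*(g*g + 2) = -5*(g² + 2) = -5*(2 + g²) = -10 - 5*g²)
P(u) = 4 + u (P(u) = u + 4 = 4 + u)
(-17*v(6))*P(J(4)) = (-17*(-3/2))*(4 + (-10 - 5*4²)) = 51*(4 + (-10 - 5*16))/2 = 51*(4 + (-10 - 80))/2 = 51*(4 - 90)/2 = (51/2)*(-86) = -2193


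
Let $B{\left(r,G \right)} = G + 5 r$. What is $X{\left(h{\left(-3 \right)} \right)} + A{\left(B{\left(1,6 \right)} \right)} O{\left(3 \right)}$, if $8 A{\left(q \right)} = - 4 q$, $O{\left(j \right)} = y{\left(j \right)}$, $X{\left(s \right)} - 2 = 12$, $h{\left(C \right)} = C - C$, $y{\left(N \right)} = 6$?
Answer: $-19$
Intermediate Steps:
$h{\left(C \right)} = 0$
$X{\left(s \right)} = 14$ ($X{\left(s \right)} = 2 + 12 = 14$)
$O{\left(j \right)} = 6$
$A{\left(q \right)} = - \frac{q}{2}$ ($A{\left(q \right)} = \frac{\left(-4\right) q}{8} = - \frac{q}{2}$)
$X{\left(h{\left(-3 \right)} \right)} + A{\left(B{\left(1,6 \right)} \right)} O{\left(3 \right)} = 14 + - \frac{6 + 5 \cdot 1}{2} \cdot 6 = 14 + - \frac{6 + 5}{2} \cdot 6 = 14 + \left(- \frac{1}{2}\right) 11 \cdot 6 = 14 - 33 = -19$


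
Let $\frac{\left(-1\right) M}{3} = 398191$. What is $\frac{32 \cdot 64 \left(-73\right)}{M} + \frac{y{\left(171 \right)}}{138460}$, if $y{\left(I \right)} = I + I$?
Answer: $\frac{10554433903}{82700288790} \approx 0.12762$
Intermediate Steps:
$M = -1194573$ ($M = \left(-3\right) 398191 = -1194573$)
$y{\left(I \right)} = 2 I$
$\frac{32 \cdot 64 \left(-73\right)}{M} + \frac{y{\left(171 \right)}}{138460} = \frac{32 \cdot 64 \left(-73\right)}{-1194573} + \frac{2 \cdot 171}{138460} = 2048 \left(-73\right) \left(- \frac{1}{1194573}\right) + 342 \cdot \frac{1}{138460} = \left(-149504\right) \left(- \frac{1}{1194573}\right) + \frac{171}{69230} = \frac{149504}{1194573} + \frac{171}{69230} = \frac{10554433903}{82700288790}$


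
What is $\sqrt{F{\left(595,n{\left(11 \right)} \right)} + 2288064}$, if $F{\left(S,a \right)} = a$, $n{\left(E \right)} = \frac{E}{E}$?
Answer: $\sqrt{2288065} \approx 1512.6$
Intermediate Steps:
$n{\left(E \right)} = 1$
$\sqrt{F{\left(595,n{\left(11 \right)} \right)} + 2288064} = \sqrt{1 + 2288064} = \sqrt{2288065}$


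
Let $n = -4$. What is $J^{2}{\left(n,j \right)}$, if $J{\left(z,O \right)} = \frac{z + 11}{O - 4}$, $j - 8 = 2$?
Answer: $\frac{49}{36} \approx 1.3611$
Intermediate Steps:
$j = 10$ ($j = 8 + 2 = 10$)
$J{\left(z,O \right)} = \frac{11 + z}{-4 + O}$
$J^{2}{\left(n,j \right)} = \left(\frac{11 - 4}{-4 + 10}\right)^{2} = \left(\frac{1}{6} \cdot 7\right)^{2} = \left(\frac{7}{6}\right)^{2} = \frac{49}{36}$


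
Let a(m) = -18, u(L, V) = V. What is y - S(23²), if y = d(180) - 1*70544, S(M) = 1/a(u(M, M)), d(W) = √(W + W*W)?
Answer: -1269791/18 + 6*√905 ≈ -70364.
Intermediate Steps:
d(W) = √(W + W²)
S(M) = -1/18 (S(M) = 1/(-18) = -1/18)
y = -70544 + 6*√905 (y = √(180*(1 + 180)) - 1*70544 = √(180*181) - 70544 = √32580 - 70544 = 6*√905 - 70544 = -70544 + 6*√905 ≈ -70364.)
y - S(23²) = (-70544 + 6*√905) - 1*(-1/18) = (-70544 + 6*√905) + 1/18 = -1269791/18 + 6*√905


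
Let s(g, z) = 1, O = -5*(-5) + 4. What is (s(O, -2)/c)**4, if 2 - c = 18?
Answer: 1/65536 ≈ 1.5259e-5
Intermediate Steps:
O = 29 (O = 25 + 4 = 29)
c = -16 (c = 2 - 1*18 = 2 - 18 = -16)
(s(O, -2)/c)**4 = (1/(-16))**4 = (1*(-1/16))**4 = (-1/16)**4 = 1/65536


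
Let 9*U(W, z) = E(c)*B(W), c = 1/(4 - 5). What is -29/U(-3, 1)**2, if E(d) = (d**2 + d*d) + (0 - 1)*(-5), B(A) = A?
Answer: -261/49 ≈ -5.3265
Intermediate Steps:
c = -1 (c = 1/(-1) = -1)
E(d) = 5 + 2*d**2 (E(d) = (d**2 + d**2) - 1*(-5) = 2*d**2 + 5 = 5 + 2*d**2)
U(W, z) = 7*W/9 (U(W, z) = ((5 + 2*(-1)**2)*W)/9 = ((5 + 2*1)*W)/9 = ((5 + 2)*W)/9 = (7*W)/9 = 7*W/9)
-29/U(-3, 1)**2 = -29/(((7/9)*(-3))**2) = -29/((-7/3)**2) = -29/49/9 = -29*9/49 = -261/49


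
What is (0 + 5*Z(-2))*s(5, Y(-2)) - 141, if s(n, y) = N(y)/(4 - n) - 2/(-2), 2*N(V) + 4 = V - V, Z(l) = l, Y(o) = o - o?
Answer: -171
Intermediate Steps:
Y(o) = 0
N(V) = -2 (N(V) = -2 + (V - V)/2 = -2 + (½)*0 = -2 + 0 = -2)
s(n, y) = 1 - 2/(4 - n) (s(n, y) = -2/(4 - n) - 2/(-2) = -2/(4 - n) - 2*(-½) = -2/(4 - n) + 1 = 1 - 2/(4 - n))
(0 + 5*Z(-2))*s(5, Y(-2)) - 141 = (0 + 5*(-2))*((-2 + 5)/(-4 + 5)) - 141 = (0 - 10)*(3/1) - 141 = -10*3 - 141 = -30 - 141 = -171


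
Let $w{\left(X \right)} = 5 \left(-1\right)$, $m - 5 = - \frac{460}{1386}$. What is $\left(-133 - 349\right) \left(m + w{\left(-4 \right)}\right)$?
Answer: $\frac{110860}{693} \approx 159.97$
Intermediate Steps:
$m = \frac{3235}{693}$ ($m = 5 - \frac{460}{1386} = 5 - \frac{230}{693} = \frac{3235}{693} \approx 4.6681$)
$w{\left(X \right)} = -5$
$\left(-133 - 349\right) \left(m + w{\left(-4 \right)}\right) = \left(-133 - 349\right) \left(\frac{3235}{693} - 5\right) = \left(-133 - 349\right) \left(- \frac{230}{693}\right) = \left(-482\right) \left(- \frac{230}{693}\right) = \frac{110860}{693}$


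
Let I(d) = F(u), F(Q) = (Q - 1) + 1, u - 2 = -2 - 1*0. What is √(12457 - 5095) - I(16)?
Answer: 3*√818 ≈ 85.802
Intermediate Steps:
u = 0 (u = 2 + (-2 - 1*0) = 2 + (-2 + 0) = 2 - 2 = 0)
F(Q) = Q (F(Q) = (-1 + Q) + 1 = Q)
I(d) = 0
√(12457 - 5095) - I(16) = √(12457 - 5095) - 1*0 = √7362 + 0 = 3*√818 + 0 = 3*√818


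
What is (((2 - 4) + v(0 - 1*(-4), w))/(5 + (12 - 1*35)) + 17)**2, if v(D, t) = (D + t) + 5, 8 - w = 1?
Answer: 21316/81 ≈ 263.16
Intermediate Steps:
w = 7 (w = 8 - 1*1 = 8 - 1 = 7)
v(D, t) = 5 + D + t
(((2 - 4) + v(0 - 1*(-4), w))/(5 + (12 - 1*35)) + 17)**2 = (((2 - 4) + (5 + (0 - 1*(-4)) + 7))/(5 + (12 - 1*35)) + 17)**2 = ((-2 + (5 + (0 + 4) + 7))/(5 + (12 - 35)) + 17)**2 = ((-2 + (5 + 4 + 7))/(5 - 23) + 17)**2 = ((-2 + 16)/(-18) + 17)**2 = (14*(-1/18) + 17)**2 = (-7/9 + 17)**2 = (146/9)**2 = 21316/81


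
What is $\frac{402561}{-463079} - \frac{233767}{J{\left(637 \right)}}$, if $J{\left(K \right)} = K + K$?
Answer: $- \frac{108765451307}{589962646} \approx -184.36$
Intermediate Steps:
$J{\left(K \right)} = 2 K$
$\frac{402561}{-463079} - \frac{233767}{J{\left(637 \right)}} = \frac{402561}{-463079} - \frac{233767}{2 \cdot 637} = 402561 \left(- \frac{1}{463079}\right) - \frac{233767}{1274} = - \frac{402561}{463079} - \frac{233767}{1274} = - \frac{108765451307}{589962646}$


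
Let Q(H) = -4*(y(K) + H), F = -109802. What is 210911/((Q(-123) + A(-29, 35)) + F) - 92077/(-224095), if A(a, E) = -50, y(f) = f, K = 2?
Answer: -37193823209/24508821960 ≈ -1.5176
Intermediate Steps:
Q(H) = -8 - 4*H (Q(H) = -4*(2 + H) = -8 - 4*H)
210911/((Q(-123) + A(-29, 35)) + F) - 92077/(-224095) = 210911/(((-8 - 4*(-123)) - 50) - 109802) - 92077/(-224095) = 210911/(((-8 + 492) - 50) - 109802) - 92077*(-1/224095) = 210911/((484 - 50) - 109802) + 92077/224095 = 210911/(434 - 109802) + 92077/224095 = 210911/(-109368) + 92077/224095 = 210911*(-1/109368) + 92077/224095 = -210911/109368 + 92077/224095 = -37193823209/24508821960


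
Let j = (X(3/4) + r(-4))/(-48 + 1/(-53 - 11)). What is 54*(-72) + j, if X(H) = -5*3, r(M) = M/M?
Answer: -1706704/439 ≈ -3887.7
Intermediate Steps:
r(M) = 1
X(H) = -15
j = 128/439 (j = (-15 + 1)/(-48 + 1/(-53 - 11)) = -14/(-48 + 1/(-64)) = -14/(-48 - 1/64) = -14/(-3073/64) = -14*(-64/3073) = 128/439 ≈ 0.29157)
54*(-72) + j = 54*(-72) + 128/439 = -3888 + 128/439 = -1706704/439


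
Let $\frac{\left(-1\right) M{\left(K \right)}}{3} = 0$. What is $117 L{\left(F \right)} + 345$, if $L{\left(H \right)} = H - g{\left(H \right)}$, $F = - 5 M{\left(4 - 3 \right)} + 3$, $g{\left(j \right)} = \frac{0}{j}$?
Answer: $696$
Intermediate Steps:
$M{\left(K \right)} = 0$ ($M{\left(K \right)} = \left(-3\right) 0 = 0$)
$g{\left(j \right)} = 0$
$F = 3$ ($F = \left(-5\right) 0 + 3 = 0 + 3 = 3$)
$L{\left(H \right)} = H$ ($L{\left(H \right)} = H - 0 = H + 0 = H$)
$117 L{\left(F \right)} + 345 = 117 \cdot 3 + 345 = 351 + 345 = 696$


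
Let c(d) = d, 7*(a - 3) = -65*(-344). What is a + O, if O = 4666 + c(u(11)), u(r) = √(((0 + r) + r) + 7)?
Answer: 55043/7 + √29 ≈ 7868.7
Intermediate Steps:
u(r) = √(7 + 2*r) (u(r) = √((r + r) + 7) = √(2*r + 7) = √(7 + 2*r))
a = 22381/7 (a = 3 + (-65*(-344))/7 = 3 + (⅐)*22360 = 3 + 22360/7 = 22381/7 ≈ 3197.3)
O = 4666 + √29 (O = 4666 + √(7 + 2*11) = 4666 + √(7 + 22) = 4666 + √29 ≈ 4671.4)
a + O = 22381/7 + (4666 + √29) = 55043/7 + √29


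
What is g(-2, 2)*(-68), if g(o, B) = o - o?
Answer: 0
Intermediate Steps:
g(o, B) = 0
g(-2, 2)*(-68) = 0*(-68) = 0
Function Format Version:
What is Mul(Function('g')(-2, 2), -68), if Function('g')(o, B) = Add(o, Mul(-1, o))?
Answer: 0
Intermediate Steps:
Function('g')(o, B) = 0
Mul(Function('g')(-2, 2), -68) = Mul(0, -68) = 0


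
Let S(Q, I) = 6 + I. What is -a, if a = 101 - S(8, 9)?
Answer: -86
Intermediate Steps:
a = 86 (a = 101 - (6 + 9) = 101 - 1*15 = 101 - 15 = 86)
-a = -1*86 = -86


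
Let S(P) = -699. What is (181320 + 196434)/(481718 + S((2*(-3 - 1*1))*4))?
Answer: 377754/481019 ≈ 0.78532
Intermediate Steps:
(181320 + 196434)/(481718 + S((2*(-3 - 1*1))*4)) = (181320 + 196434)/(481718 - 699) = 377754/481019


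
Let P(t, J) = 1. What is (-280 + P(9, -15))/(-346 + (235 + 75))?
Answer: 31/4 ≈ 7.7500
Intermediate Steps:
(-280 + P(9, -15))/(-346 + (235 + 75)) = (-280 + 1)/(-346 + (235 + 75)) = -279/(-346 + 310) = -279/(-36) = -279*(-1/36) = 31/4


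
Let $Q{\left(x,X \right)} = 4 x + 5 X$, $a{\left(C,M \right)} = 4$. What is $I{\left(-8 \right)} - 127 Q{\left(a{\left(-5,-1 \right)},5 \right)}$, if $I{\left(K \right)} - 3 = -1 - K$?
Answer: $-5197$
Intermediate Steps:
$I{\left(K \right)} = 2 - K$ ($I{\left(K \right)} = 3 - \left(1 + K\right) = 2 - K$)
$I{\left(-8 \right)} - 127 Q{\left(a{\left(-5,-1 \right)},5 \right)} = \left(2 - -8\right) - 127 \left(4 \cdot 4 + 5 \cdot 5\right) = \left(2 + 8\right) - 127 \left(16 + 25\right) = 10 - 5207 = -5197$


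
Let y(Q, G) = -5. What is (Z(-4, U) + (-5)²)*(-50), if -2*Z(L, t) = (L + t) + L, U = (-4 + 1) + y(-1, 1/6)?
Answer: -1650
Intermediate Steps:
U = -8 (U = (-4 + 1) - 5 = -3 - 5 = -8)
Z(L, t) = -L - t/2 (Z(L, t) = -((L + t) + L)/2 = -(t + 2*L)/2 = -L - t/2)
(Z(-4, U) + (-5)²)*(-50) = ((-1*(-4) - ½*(-8)) + (-5)²)*(-50) = ((4 + 4) + 25)*(-50) = (8 + 25)*(-50) = 33*(-50) = -1650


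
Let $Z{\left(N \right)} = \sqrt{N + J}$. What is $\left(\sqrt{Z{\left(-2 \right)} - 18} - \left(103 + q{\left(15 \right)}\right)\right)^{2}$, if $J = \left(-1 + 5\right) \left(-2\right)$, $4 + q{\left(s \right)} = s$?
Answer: $\left(114 - \sqrt{-18 + i \sqrt{10}}\right)^{2} \approx 12893.0 - 967.86 i$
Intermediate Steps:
$q{\left(s \right)} = -4 + s$
$J = -8$ ($J = 4 \left(-2\right) = -8$)
$Z{\left(N \right)} = \sqrt{-8 + N}$ ($Z{\left(N \right)} = \sqrt{N - 8} = \sqrt{-8 + N}$)
$\left(\sqrt{Z{\left(-2 \right)} - 18} - \left(103 + q{\left(15 \right)}\right)\right)^{2} = \left(\sqrt{\sqrt{-8 - 2} - 18} - 114\right)^{2} = \left(\sqrt{\sqrt{-10} - 18} - 114\right)^{2} = \left(\sqrt{i \sqrt{10} - 18} - 114\right)^{2} = \left(\sqrt{-18 + i \sqrt{10}} - 114\right)^{2} = \left(-114 + \sqrt{-18 + i \sqrt{10}}\right)^{2}$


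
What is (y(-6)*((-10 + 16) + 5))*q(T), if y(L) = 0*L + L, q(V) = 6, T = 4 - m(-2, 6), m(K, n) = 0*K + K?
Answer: -396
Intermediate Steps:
m(K, n) = K (m(K, n) = 0 + K = K)
T = 6 (T = 4 - 1*(-2) = 4 + 2 = 6)
y(L) = L (y(L) = 0 + L = L)
(y(-6)*((-10 + 16) + 5))*q(T) = -6*((-10 + 16) + 5)*6 = -6*(6 + 5)*6 = -6*11*6 = -66*6 = -396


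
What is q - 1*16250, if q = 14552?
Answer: -1698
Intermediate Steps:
q - 1*16250 = 14552 - 1*16250 = 14552 - 16250 = -1698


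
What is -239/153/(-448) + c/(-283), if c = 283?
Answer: -68305/68544 ≈ -0.99651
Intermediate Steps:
-239/153/(-448) + c/(-283) = -239/153/(-448) + 283/(-283) = -239*1/153*(-1/448) + 283*(-1/283) = -239/153*(-1/448) - 1 = 239/68544 - 1 = -68305/68544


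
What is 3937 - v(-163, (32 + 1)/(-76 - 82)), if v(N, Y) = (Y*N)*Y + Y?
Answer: 98465989/24964 ≈ 3944.3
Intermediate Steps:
v(N, Y) = Y + N*Y**2 (v(N, Y) = (N*Y)*Y + Y = N*Y**2 + Y = Y + N*Y**2)
3937 - v(-163, (32 + 1)/(-76 - 82)) = 3937 - (32 + 1)/(-76 - 82)*(1 - 163*(32 + 1)/(-76 - 82)) = 3937 - 33/(-158)*(1 - 5379/(-158)) = 3937 - 33*(-1/158)*(1 - 5379*(-1)/158) = 3937 - (-33)*(1 - 163*(-33/158))/158 = 3937 - (-33)*(1 + 5379/158)/158 = 3937 - (-33)*5537/(158*158) = 3937 - 1*(-182721/24964) = 3937 + 182721/24964 = 98465989/24964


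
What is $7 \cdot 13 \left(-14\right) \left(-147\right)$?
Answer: $187278$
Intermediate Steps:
$7 \cdot 13 \left(-14\right) \left(-147\right) = 91 \left(-14\right) \left(-147\right) = \left(-1274\right) \left(-147\right) = 187278$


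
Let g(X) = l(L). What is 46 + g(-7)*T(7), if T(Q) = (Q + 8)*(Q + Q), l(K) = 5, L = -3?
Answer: 1096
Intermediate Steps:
T(Q) = 2*Q*(8 + Q) (T(Q) = (8 + Q)*(2*Q) = 2*Q*(8 + Q))
g(X) = 5
46 + g(-7)*T(7) = 46 + 5*(2*7*(8 + 7)) = 46 + 5*(2*7*15) = 46 + 5*210 = 46 + 1050 = 1096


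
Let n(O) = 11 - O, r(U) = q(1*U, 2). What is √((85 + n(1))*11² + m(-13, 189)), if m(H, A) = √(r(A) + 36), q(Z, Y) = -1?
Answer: √(11495 + √35) ≈ 107.24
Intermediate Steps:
r(U) = -1
m(H, A) = √35 (m(H, A) = √(-1 + 36) = √35)
√((85 + n(1))*11² + m(-13, 189)) = √((85 + (11 - 1*1))*11² + √35) = √((85 + (11 - 1))*121 + √35) = √((85 + 10)*121 + √35) = √(95*121 + √35) = √(11495 + √35)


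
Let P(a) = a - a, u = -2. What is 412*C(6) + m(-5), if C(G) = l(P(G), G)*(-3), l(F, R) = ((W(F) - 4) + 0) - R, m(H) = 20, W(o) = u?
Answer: 14852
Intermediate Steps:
W(o) = -2
P(a) = 0
l(F, R) = -6 - R (l(F, R) = ((-2 - 4) + 0) - R = (-6 + 0) - R = -6 - R)
C(G) = 18 + 3*G (C(G) = (-6 - G)*(-3) = 18 + 3*G)
412*C(6) + m(-5) = 412*(18 + 3*6) + 20 = 412*(18 + 18) + 20 = 412*36 + 20 = 14832 + 20 = 14852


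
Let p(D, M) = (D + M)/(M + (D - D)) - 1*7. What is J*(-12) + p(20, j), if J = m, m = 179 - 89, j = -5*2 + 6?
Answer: -1091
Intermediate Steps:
j = -4 (j = -10 + 6 = -4)
p(D, M) = -7 + (D + M)/M (p(D, M) = (D + M)/(M + 0) - 7 = (D + M)/M - 7 = -7 + (D + M)/M)
m = 90
J = 90
J*(-12) + p(20, j) = 90*(-12) + (-6 + 20/(-4)) = -1080 + (-6 + 20*(-1/4)) = -1080 + (-6 - 5) = -1080 - 11 = -1091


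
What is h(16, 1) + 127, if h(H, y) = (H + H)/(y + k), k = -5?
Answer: 119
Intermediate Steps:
h(H, y) = 2*H/(-5 + y) (h(H, y) = (H + H)/(y - 5) = (2*H)/(-5 + y) = 2*H/(-5 + y))
h(16, 1) + 127 = 2*16/(-5 + 1) + 127 = 2*16/(-4) + 127 = 2*16*(-¼) + 127 = -8 + 127 = 119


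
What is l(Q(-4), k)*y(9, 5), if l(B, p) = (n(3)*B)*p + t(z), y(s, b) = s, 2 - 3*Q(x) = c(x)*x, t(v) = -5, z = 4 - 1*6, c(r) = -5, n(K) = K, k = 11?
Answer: -1827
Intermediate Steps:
z = -2 (z = 4 - 6 = -2)
Q(x) = 2/3 + 5*x/3 (Q(x) = 2/3 - (-5)*x/3 = 2/3 + 5*x/3)
l(B, p) = -5 + 3*B*p (l(B, p) = (3*B)*p - 5 = 3*B*p - 5 = -5 + 3*B*p)
l(Q(-4), k)*y(9, 5) = (-5 + 3*(2/3 + (5/3)*(-4))*11)*9 = (-5 + 3*(2/3 - 20/3)*11)*9 = (-5 + 3*(-6)*11)*9 = (-5 - 198)*9 = -203*9 = -1827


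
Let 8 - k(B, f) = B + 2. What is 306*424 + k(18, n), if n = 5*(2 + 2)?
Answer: 129732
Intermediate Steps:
n = 20 (n = 5*4 = 20)
k(B, f) = 6 - B (k(B, f) = 8 - (B + 2) = 8 - (2 + B) = 8 + (-2 - B) = 6 - B)
306*424 + k(18, n) = 306*424 + (6 - 1*18) = 129744 + (6 - 18) = 129744 - 12 = 129732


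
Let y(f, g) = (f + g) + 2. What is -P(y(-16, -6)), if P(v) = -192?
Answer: 192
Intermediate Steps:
y(f, g) = 2 + f + g
-P(y(-16, -6)) = -1*(-192) = 192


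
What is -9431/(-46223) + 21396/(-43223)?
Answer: -581351195/1997896729 ≈ -0.29098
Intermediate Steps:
-9431/(-46223) + 21396/(-43223) = -9431*(-1/46223) + 21396*(-1/43223) = 9431/46223 - 21396/43223 = -581351195/1997896729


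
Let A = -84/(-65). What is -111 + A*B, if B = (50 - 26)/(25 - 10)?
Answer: -35403/325 ≈ -108.93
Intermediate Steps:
B = 8/5 (B = 24/15 = 24*(1/15) = 8/5 ≈ 1.6000)
A = 84/65 (A = -84*(-1/65) = 84/65 ≈ 1.2923)
-111 + A*B = -111 + (84/65)*(8/5) = -111 + 672/325 = -35403/325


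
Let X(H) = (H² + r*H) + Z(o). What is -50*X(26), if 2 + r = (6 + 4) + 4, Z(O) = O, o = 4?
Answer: -49600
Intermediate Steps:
r = 12 (r = -2 + ((6 + 4) + 4) = -2 + (10 + 4) = -2 + 14 = 12)
X(H) = 4 + H² + 12*H (X(H) = (H² + 12*H) + 4 = 4 + H² + 12*H)
-50*X(26) = -50*(4 + 26² + 12*26) = -50*(4 + 676 + 312) = -50*992 = -49600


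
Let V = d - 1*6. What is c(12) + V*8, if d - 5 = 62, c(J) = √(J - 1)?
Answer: 488 + √11 ≈ 491.32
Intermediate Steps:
c(J) = √(-1 + J)
d = 67 (d = 5 + 62 = 67)
V = 61 (V = 67 - 1*6 = 67 - 6 = 61)
c(12) + V*8 = √(-1 + 12) + 61*8 = √11 + 488 = 488 + √11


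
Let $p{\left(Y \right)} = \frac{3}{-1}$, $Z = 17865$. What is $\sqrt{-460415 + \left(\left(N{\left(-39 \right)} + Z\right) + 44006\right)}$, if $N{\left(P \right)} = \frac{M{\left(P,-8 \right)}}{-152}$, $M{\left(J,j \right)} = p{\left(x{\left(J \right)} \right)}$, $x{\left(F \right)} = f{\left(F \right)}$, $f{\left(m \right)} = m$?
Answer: $\frac{9 i \sqrt{28419630}}{76} \approx 631.3 i$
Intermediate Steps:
$x{\left(F \right)} = F$
$p{\left(Y \right)} = -3$ ($p{\left(Y \right)} = 3 \left(-1\right) = -3$)
$M{\left(J,j \right)} = -3$
$N{\left(P \right)} = \frac{3}{152}$ ($N{\left(P \right)} = - \frac{3}{-152} = \left(-3\right) \left(- \frac{1}{152}\right) = \frac{3}{152}$)
$\sqrt{-460415 + \left(\left(N{\left(-39 \right)} + Z\right) + 44006\right)} = \sqrt{-460415 + \left(\left(\frac{3}{152} + 17865\right) + 44006\right)} = \sqrt{-460415 + \left(\frac{2715483}{152} + 44006\right)} = \sqrt{-460415 + \frac{9404395}{152}} = \sqrt{- \frac{60578685}{152}} = \frac{9 i \sqrt{28419630}}{76}$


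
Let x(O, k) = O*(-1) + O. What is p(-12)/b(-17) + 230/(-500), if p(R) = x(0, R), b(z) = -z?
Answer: -23/50 ≈ -0.46000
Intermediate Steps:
x(O, k) = 0 (x(O, k) = -O + O = 0)
p(R) = 0
p(-12)/b(-17) + 230/(-500) = 0/((-1*(-17))) + 230/(-500) = 0/17 + 230*(-1/500) = 0*(1/17) - 23/50 = 0 - 23/50 = -23/50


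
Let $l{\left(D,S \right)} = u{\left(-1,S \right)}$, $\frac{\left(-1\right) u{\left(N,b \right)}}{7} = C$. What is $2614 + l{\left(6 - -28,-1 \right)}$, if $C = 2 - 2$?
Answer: $2614$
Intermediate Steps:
$C = 0$
$u{\left(N,b \right)} = 0$ ($u{\left(N,b \right)} = \left(-7\right) 0 = 0$)
$l{\left(D,S \right)} = 0$
$2614 + l{\left(6 - -28,-1 \right)} = 2614 + 0 = 2614$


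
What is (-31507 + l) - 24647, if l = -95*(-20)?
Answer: -54254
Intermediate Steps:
l = 1900
(-31507 + l) - 24647 = (-31507 + 1900) - 24647 = -29607 - 24647 = -54254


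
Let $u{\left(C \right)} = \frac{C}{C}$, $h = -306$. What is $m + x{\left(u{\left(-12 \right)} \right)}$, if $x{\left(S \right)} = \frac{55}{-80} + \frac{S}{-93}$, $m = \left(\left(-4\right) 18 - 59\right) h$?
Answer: $\frac{59646929}{1488} \approx 40085.0$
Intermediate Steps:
$u{\left(C \right)} = 1$
$m = 40086$ ($m = \left(\left(-4\right) 18 - 59\right) \left(-306\right) = \left(-72 - 59\right) \left(-306\right) = \left(-131\right) \left(-306\right) = 40086$)
$x{\left(S \right)} = - \frac{11}{16} - \frac{S}{93}$ ($x{\left(S \right)} = 55 \left(- \frac{1}{80}\right) + S \left(- \frac{1}{93}\right) = - \frac{11}{16} - \frac{S}{93}$)
$m + x{\left(u{\left(-12 \right)} \right)} = 40086 - \frac{1039}{1488} = \frac{59646929}{1488}$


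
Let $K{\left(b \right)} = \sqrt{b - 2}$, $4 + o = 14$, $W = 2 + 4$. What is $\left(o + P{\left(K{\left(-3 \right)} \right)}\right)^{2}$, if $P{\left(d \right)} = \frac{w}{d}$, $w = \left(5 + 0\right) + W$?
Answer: $\frac{379}{5} - 44 i \sqrt{5} \approx 75.8 - 98.387 i$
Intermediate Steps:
$W = 6$
$o = 10$ ($o = -4 + 14 = 10$)
$K{\left(b \right)} = \sqrt{-2 + b}$
$w = 11$ ($w = \left(5 + 0\right) + 6 = 5 + 6 = 11$)
$P{\left(d \right)} = \frac{11}{d}$
$\left(o + P{\left(K{\left(-3 \right)} \right)}\right)^{2} = \left(10 + \frac{11}{\sqrt{-2 - 3}}\right)^{2} = \left(10 + \frac{11}{\sqrt{-5}}\right)^{2} = \left(10 + \frac{11}{i \sqrt{5}}\right)^{2} = \left(10 + 11 \left(- \frac{i \sqrt{5}}{5}\right)\right)^{2} = \left(10 - \frac{11 i \sqrt{5}}{5}\right)^{2}$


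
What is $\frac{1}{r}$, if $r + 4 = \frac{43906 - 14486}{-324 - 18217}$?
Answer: $- \frac{18541}{103584} \approx -0.17899$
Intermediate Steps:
$r = - \frac{103584}{18541}$ ($r = -4 + \frac{43906 - 14486}{-324 - 18217} = -4 + \frac{29420}{-18541} = -4 + 29420 \left(- \frac{1}{18541}\right) = -4 - \frac{29420}{18541} = - \frac{103584}{18541} \approx -5.5868$)
$\frac{1}{r} = \frac{1}{- \frac{103584}{18541}} = - \frac{18541}{103584}$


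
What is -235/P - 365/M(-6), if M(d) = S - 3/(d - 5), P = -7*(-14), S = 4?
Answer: -404515/4606 ≈ -87.823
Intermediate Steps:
P = 98
M(d) = 4 - 3/(-5 + d) (M(d) = 4 - 3/(d - 5) = 4 - 3/(-5 + d))
-235/P - 365/M(-6) = -235/98 - 365*(-5 - 6)/(-23 + 4*(-6)) = -235*1/98 - 365*(-11/(-23 - 24)) = -235/98 - 365/((-1/11*(-47))) = -235/98 - 365/47/11 = -235/98 - 365*11/47 = -235/98 - 4015/47 = -404515/4606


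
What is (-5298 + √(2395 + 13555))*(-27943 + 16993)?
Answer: 58013100 - 54750*√638 ≈ 5.6630e+7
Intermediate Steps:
(-5298 + √(2395 + 13555))*(-27943 + 16993) = (-5298 + √15950)*(-10950) = (-5298 + 5*√638)*(-10950) = 58013100 - 54750*√638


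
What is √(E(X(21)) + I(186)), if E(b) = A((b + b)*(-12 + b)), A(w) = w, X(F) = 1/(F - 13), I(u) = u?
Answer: √11714/8 ≈ 13.529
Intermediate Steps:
X(F) = 1/(-13 + F)
E(b) = 2*b*(-12 + b) (E(b) = (b + b)*(-12 + b) = (2*b)*(-12 + b) = 2*b*(-12 + b))
√(E(X(21)) + I(186)) = √(2*(-12 + 1/(-13 + 21))/(-13 + 21) + 186) = √(2*(-12 + 1/8)/8 + 186) = √(2*(⅛)*(-12 + ⅛) + 186) = √(2*(⅛)*(-95/8) + 186) = √(-95/32 + 186) = √(5857/32) = √11714/8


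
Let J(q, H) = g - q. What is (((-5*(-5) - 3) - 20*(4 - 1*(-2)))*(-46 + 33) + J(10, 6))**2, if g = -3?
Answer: 1590121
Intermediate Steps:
J(q, H) = -3 - q
(((-5*(-5) - 3) - 20*(4 - 1*(-2)))*(-46 + 33) + J(10, 6))**2 = (((-5*(-5) - 3) - 20*(4 - 1*(-2)))*(-46 + 33) + (-3 - 1*10))**2 = (((25 - 3) - 20*(4 + 2))*(-13) + (-3 - 10))**2 = ((22 - 20*6)*(-13) - 13)**2 = ((22 - 120)*(-13) - 13)**2 = (-98*(-13) - 13)**2 = (1274 - 13)**2 = 1261**2 = 1590121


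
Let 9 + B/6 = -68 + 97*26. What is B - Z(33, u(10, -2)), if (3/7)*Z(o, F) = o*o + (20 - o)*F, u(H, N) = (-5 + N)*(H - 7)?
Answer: 11492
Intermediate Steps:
u(H, N) = (-7 + H)*(-5 + N) (u(H, N) = (-5 + N)*(-7 + H) = (-7 + H)*(-5 + N))
Z(o, F) = 7*o²/3 + 7*F*(20 - o)/3 (Z(o, F) = 7*(o*o + (20 - o)*F)/3 = 7*(o² + F*(20 - o))/3 = 7*o²/3 + 7*F*(20 - o)/3)
B = 14670 (B = -54 + 6*(-68 + 97*26) = -54 + 6*(-68 + 2522) = -54 + 6*2454 = -54 + 14724 = 14670)
B - Z(33, u(10, -2)) = 14670 - ((7/3)*33² + 140*(35 - 7*(-2) - 5*10 + 10*(-2))/3 - 7/3*(35 - 7*(-2) - 5*10 + 10*(-2))*33) = 14670 - ((7/3)*1089 + 140*(35 + 14 - 50 - 20)/3 - 7/3*(35 + 14 - 50 - 20)*33) = 14670 - (2541 + (140/3)*(-21) - 7/3*(-21)*33) = 14670 - (2541 - 980 + 1617) = 14670 - 1*3178 = 14670 - 3178 = 11492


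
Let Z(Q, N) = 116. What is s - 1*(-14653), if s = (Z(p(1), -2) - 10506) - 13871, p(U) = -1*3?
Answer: -9608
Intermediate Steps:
p(U) = -3
s = -24261 (s = (116 - 10506) - 13871 = -10390 - 13871 = -24261)
s - 1*(-14653) = -24261 - 1*(-14653) = -24261 + 14653 = -9608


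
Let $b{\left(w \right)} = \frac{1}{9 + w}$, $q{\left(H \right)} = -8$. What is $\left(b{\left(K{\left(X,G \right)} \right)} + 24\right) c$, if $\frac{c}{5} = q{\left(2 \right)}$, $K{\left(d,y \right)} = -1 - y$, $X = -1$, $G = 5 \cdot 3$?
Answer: $- \frac{6680}{7} \approx -954.29$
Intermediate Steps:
$G = 15$
$c = -40$ ($c = 5 \left(-8\right) = -40$)
$\left(b{\left(K{\left(X,G \right)} \right)} + 24\right) c = \left(\frac{1}{9 - 16} + 24\right) \left(-40\right) = \left(\frac{1}{-7} + 24\right) \left(-40\right) = \left(- \frac{1}{7} + 24\right) \left(-40\right) = \frac{167}{7} \left(-40\right) = - \frac{6680}{7}$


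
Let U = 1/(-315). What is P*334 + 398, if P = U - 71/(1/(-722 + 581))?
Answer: 1053382346/315 ≈ 3.3441e+6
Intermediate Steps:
U = -1/315 ≈ -0.0031746
P = 3153464/315 (P = -1/315 - 71/(1/(-722 + 581)) = -1/315 - 71/(1/(-141)) = -1/315 - 71/(-1/141) = -1/315 - 71*(-141) = -1/315 + 10011 = 3153464/315 ≈ 10011.)
P*334 + 398 = (3153464/315)*334 + 398 = 1053256976/315 + 398 = 1053382346/315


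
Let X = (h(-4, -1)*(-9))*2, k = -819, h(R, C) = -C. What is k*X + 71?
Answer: 14813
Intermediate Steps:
X = -18 (X = (-1*(-1)*(-9))*2 = (1*(-9))*2 = -9*2 = -18)
k*X + 71 = -819*(-18) + 71 = 14742 + 71 = 14813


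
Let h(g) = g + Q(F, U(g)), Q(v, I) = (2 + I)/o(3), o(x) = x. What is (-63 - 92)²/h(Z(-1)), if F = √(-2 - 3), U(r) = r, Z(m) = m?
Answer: -72075/2 ≈ -36038.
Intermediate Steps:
F = I*√5 (F = √(-5) = I*√5 ≈ 2.2361*I)
Q(v, I) = ⅔ + I/3 (Q(v, I) = (2 + I)/3 = (2 + I)*(⅓) = ⅔ + I/3)
h(g) = ⅔ + 4*g/3 (h(g) = g + (⅔ + g/3) = ⅔ + 4*g/3)
(-63 - 92)²/h(Z(-1)) = (-63 - 92)²/(⅔ + (4/3)*(-1)) = (-155)²/(⅔ - 4/3) = 24025/(-⅔) = 24025*(-3/2) = -72075/2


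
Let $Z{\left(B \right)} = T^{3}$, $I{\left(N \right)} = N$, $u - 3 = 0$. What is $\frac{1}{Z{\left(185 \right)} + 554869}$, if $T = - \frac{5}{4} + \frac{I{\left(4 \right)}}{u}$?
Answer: $\frac{1728}{958813633} \approx 1.8022 \cdot 10^{-6}$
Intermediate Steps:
$u = 3$ ($u = 3 + 0 = 3$)
$T = \frac{1}{12}$ ($T = - \frac{5}{4} + \frac{4}{3} = \frac{1}{12} \approx 0.083333$)
$Z{\left(B \right)} = \frac{1}{1728}$ ($Z{\left(B \right)} = \left(\frac{1}{12}\right)^{3} = \frac{1}{1728}$)
$\frac{1}{Z{\left(185 \right)} + 554869} = \frac{1}{\frac{1}{1728} + 554869} = \frac{1}{\frac{958813633}{1728}} = \frac{1728}{958813633}$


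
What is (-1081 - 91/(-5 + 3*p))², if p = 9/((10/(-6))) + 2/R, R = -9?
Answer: 124752359209/107584 ≈ 1.1596e+6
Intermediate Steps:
p = -253/45 (p = 9/((10/(-6))) + 2/(-9) = 9/((10*(-⅙))) + 2*(-⅑) = 9/(-5/3) - 2/9 = 9*(-⅗) - 2/9 = -27/5 - 2/9 = -253/45 ≈ -5.6222)
(-1081 - 91/(-5 + 3*p))² = (-1081 - 91/(-5 + 3*(-253/45)))² = (-1081 - 91/(-5 - 253/15))² = (-1081 - 91/(-328/15))² = (-1081 - 91*(-15/328))² = (-1081 + 1365/328)² = (-353203/328)² = 124752359209/107584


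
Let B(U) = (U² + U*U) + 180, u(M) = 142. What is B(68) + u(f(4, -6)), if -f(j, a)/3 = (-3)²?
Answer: 9570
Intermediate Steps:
f(j, a) = -27 (f(j, a) = -3*(-3)² = -3*9 = -27)
B(U) = 180 + 2*U² (B(U) = (U² + U²) + 180 = 2*U² + 180 = 180 + 2*U²)
B(68) + u(f(4, -6)) = (180 + 2*68²) + 142 = (180 + 2*4624) + 142 = (180 + 9248) + 142 = 9428 + 142 = 9570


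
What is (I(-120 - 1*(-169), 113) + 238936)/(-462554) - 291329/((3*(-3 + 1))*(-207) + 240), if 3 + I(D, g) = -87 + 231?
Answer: -33777426595/171376257 ≈ -197.10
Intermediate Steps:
I(D, g) = 141 (I(D, g) = -3 + (-87 + 231) = -3 + 144 = 141)
(I(-120 - 1*(-169), 113) + 238936)/(-462554) - 291329/((3*(-3 + 1))*(-207) + 240) = (141 + 238936)/(-462554) - 291329/((3*(-3 + 1))*(-207) + 240) = 239077*(-1/462554) - 291329/((3*(-2))*(-207) + 240) = -239077/462554 - 291329/(-6*(-207) + 240) = -239077/462554 - 291329/(1242 + 240) = -239077/462554 - 291329/1482 = -33777426595/171376257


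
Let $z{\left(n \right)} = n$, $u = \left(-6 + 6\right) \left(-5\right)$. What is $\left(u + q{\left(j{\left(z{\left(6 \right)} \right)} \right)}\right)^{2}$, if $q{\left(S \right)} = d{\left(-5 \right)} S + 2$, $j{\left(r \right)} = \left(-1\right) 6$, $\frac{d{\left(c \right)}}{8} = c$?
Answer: $58564$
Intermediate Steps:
$d{\left(c \right)} = 8 c$
$u = 0$ ($u = 0 \left(-5\right) = 0$)
$j{\left(r \right)} = -6$
$q{\left(S \right)} = 2 - 40 S$ ($q{\left(S \right)} = 8 \left(-5\right) S + 2 = - 40 S + 2 = 2 - 40 S$)
$\left(u + q{\left(j{\left(z{\left(6 \right)} \right)} \right)}\right)^{2} = \left(0 + \left(2 - -240\right)\right)^{2} = \left(0 + \left(2 + 240\right)\right)^{2} = \left(0 + 242\right)^{2} = 242^{2} = 58564$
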